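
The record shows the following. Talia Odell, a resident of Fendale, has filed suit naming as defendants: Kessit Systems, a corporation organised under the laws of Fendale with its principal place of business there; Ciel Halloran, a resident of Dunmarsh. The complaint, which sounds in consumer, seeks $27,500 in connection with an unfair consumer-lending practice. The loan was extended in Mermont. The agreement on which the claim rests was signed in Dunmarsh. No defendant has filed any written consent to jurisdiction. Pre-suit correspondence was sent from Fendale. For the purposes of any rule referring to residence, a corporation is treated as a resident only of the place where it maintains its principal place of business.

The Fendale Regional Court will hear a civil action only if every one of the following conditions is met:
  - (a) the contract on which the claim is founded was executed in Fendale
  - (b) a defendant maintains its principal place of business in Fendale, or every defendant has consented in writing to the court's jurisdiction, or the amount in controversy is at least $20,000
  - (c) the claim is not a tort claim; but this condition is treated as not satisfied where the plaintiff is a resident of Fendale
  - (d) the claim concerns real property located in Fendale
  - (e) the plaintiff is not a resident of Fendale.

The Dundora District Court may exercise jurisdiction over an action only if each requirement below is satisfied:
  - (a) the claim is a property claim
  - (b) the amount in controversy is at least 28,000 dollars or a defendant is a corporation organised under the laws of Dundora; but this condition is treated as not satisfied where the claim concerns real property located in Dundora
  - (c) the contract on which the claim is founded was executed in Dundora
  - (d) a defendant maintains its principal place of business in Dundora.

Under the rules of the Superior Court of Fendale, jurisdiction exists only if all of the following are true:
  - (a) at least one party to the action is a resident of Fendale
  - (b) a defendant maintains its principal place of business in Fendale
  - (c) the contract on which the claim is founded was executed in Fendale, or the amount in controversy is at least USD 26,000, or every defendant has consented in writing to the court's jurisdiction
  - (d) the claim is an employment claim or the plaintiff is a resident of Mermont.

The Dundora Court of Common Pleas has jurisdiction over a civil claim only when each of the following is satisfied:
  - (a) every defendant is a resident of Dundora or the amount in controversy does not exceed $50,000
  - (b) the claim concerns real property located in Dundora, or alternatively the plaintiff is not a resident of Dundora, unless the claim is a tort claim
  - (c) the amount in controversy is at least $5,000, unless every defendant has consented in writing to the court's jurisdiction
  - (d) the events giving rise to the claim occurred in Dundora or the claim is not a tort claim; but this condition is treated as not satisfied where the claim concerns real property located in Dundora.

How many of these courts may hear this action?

1

The Fendale Regional Court:
  (a) The contract was executed in Dunmarsh, not Fendale. Not met.
  (b) Kessit Systems has its principal place of business in Fendale, so one alternative holds. Satisfied.
  (c) The claim is a consumer claim, not a tort claim. However, the plaintiff resides in Fendale, which falls within the stated exception and so defeats the condition. Not satisfied.
  (d) The claim does not concern real property. Fails.
  (e) The plaintiff resides in Fendale. Condition not met.
  → At least one condition fails; no jurisdiction.
The Dundora District Court:
  (a) The claim is a consumer claim, not a property claim. Not met.
  (b) The amount in controversy is 27,500 dollars, below the USD 28,000 floor; the corporate defendant(s) are organised in Fendale, not Dundora — none of the alternatives is met. Fails.
  (c) The contract was executed in Dunmarsh, not Dundora. Not met.
  (d) The corporate defendant(s) have their principal place of business in Fendale, not Dundora. Fails.
  → No jurisdiction.
The Superior Court of Fendale:
  (a) Talia Odell resides in Fendale. Condition met.
  (b) Kessit Systems has its principal place of business in Fendale. Condition met.
  (c) The amount in controversy is $27,500, which meets the USD 26,000 floor, so this disjunct is met. Satisfied.
  (d) The claim is a consumer claim, not an employment claim; the plaintiff resides in Fendale, not Mermont — no alternative holds. Fails.
  → The court lacks jurisdiction.
The Dundora Court of Common Pleas:
  (a) The amount in controversy is USD 27,500, within the $50,000 ceiling, so one alternative holds. Satisfied.
  (b) The plaintiff resides in Fendale, which is not Dundora — that alternative is enough. Satisfied.
  (c) The amount in controversy is USD 27,500, which meets the 5,000 dollars floor. Satisfied.
  (d) The claim is a consumer claim, not a tort claim, which satisfies one of the alternatives. And the carve-out is inapplicable — the claim does not concern real property. Satisfied.
  → Every requirement is satisfied — jurisdiction.
Courts with jurisdiction: the Dundora Court of Common Pleas — 1 in total.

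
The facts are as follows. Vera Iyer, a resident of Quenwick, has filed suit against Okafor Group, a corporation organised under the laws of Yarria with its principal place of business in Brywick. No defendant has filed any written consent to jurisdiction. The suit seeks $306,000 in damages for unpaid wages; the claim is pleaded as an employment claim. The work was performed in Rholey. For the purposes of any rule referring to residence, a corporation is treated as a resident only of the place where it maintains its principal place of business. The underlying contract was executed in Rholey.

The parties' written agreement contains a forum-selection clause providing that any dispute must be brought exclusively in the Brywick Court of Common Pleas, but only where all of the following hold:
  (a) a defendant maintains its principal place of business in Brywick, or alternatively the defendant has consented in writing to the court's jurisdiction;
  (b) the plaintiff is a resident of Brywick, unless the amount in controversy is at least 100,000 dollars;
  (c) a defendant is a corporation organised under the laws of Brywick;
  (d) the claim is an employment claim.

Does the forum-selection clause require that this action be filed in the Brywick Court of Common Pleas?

The Brywick Court of Common Pleas:
  (a) Okafor Group has its principal place of business in Brywick, which satisfies one of the alternatives. Met.
  (b) The plaintiff resides in Quenwick, not Brywick. However, the amount in controversy is USD 306,000, which meets the 100,000 dollars floor, so the 'unless' proviso supplies this condition. Satisfied.
  (c) The corporate defendant(s) are organised in Yarria, not Brywick. Not satisfied.
  (d) The claim is an employment claim. Condition met.
  → The clause does not apply.

No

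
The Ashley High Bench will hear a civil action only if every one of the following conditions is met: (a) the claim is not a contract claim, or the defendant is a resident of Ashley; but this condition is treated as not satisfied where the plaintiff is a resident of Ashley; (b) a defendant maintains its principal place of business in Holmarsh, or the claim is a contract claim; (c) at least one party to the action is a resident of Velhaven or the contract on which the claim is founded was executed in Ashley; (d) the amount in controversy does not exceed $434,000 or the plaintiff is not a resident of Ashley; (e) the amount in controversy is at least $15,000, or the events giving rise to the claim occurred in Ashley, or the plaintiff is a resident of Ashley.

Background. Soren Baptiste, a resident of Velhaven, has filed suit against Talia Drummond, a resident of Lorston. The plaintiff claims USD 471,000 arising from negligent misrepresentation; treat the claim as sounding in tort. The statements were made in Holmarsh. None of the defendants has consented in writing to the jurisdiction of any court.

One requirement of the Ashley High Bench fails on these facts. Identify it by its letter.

The Ashley High Bench:
  (a) The claim is a tort claim, not a contract claim — that alternative is enough. The exception is not triggered, since the plaintiff resides in Velhaven, not Ashley. Met.
  (b) No defendant is a corporation; the claim is a tort claim, not a contract claim — no alternative holds. Condition not met.
  (c) Soren Baptiste resides in Velhaven, which satisfies one of the alternatives. Satisfied.
  (d) The plaintiff resides in Velhaven, which is not Ashley, which satisfies one of the alternatives. Satisfied.
  (e) The amount in controversy is $471,000, which meets the $15,000 floor — that alternative is enough. Met.
Only condition (b) fails.

(b)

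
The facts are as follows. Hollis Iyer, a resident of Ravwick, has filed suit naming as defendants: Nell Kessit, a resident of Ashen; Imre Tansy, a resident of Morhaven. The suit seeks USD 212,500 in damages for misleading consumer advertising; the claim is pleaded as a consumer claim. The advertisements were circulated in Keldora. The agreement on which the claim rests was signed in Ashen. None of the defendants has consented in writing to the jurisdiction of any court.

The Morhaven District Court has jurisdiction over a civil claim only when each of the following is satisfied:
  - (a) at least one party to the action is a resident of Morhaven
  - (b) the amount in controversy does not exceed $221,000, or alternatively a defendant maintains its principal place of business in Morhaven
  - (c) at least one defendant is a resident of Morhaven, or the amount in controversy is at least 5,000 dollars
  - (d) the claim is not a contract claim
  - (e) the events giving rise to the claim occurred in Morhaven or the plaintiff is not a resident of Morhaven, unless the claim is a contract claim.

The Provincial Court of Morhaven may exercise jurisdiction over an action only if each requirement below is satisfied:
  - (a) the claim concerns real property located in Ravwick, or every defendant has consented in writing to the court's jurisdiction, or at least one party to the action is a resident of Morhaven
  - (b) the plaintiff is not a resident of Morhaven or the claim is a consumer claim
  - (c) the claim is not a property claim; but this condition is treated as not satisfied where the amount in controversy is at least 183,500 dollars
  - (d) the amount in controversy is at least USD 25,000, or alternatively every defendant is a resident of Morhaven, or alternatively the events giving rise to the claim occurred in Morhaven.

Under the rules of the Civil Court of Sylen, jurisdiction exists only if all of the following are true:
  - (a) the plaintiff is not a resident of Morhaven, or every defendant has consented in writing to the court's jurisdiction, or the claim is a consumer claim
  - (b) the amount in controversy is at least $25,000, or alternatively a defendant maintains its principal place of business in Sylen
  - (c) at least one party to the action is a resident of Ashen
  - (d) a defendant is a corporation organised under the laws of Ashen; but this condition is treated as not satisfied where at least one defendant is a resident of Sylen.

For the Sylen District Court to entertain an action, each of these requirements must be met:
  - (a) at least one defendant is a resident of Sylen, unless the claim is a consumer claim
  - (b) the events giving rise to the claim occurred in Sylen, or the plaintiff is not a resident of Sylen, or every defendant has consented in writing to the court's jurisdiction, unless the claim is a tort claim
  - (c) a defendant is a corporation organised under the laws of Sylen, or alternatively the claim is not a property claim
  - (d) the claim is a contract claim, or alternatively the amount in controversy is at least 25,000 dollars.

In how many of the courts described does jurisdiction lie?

2

The Morhaven District Court:
  (a) Imre Tansy resides in Morhaven. Met.
  (b) The amount in controversy is 212,500 dollars, within the $221,000 ceiling, which satisfies one of the alternatives. Satisfied.
  (c) Imre Tansy resides in Morhaven, so this disjunct is met. Met.
  (d) The claim is a consumer claim, not a contract claim. Condition met.
  (e) The plaintiff resides in Ravwick, which is not Morhaven, which satisfies one of the alternatives. Condition met.
  → All conditions met; jurisdiction exists.
The Provincial Court of Morhaven:
  (a) Imre Tansy resides in Morhaven — that alternative is enough. Satisfied.
  (b) The plaintiff resides in Ravwick, which is not Morhaven — that alternative is enough. Condition met.
  (c) The claim is a consumer claim, not a property claim. But the carve-out bites: the amount in controversy is USD 212,500, which meets the 183,500 dollars floor. Not met.
  (d) The amount in controversy is USD 212,500, which meets the USD 25,000 floor, so one alternative holds. Satisfied.
  → The court lacks jurisdiction.
The Civil Court of Sylen:
  (a) The plaintiff resides in Ravwick, which is not Morhaven, so this disjunct is met. Satisfied.
  (b) The amount in controversy is 212,500 dollars, which meets the 25,000 dollars floor, so one alternative holds. Met.
  (c) Nell Kessit resides in Ashen. Met.
  (d) No defendant is a corporation. Condition not met.
  → At least one condition fails; no jurisdiction.
The Sylen District Court:
  (a) No defendant resides in Sylen (they reside in Ashen, Morhaven). However, the claim is a consumer claim, so the 'unless' proviso supplies this condition. Met.
  (b) The plaintiff resides in Ravwick, which is not Sylen — that alternative is enough. Satisfied.
  (c) The claim is a consumer claim, not a property claim — that alternative is enough. Condition met.
  (d) The amount in controversy is $212,500, which meets the USD 25,000 floor, so this disjunct is met. Condition met.
  → Jurisdiction lies.
Courts with jurisdiction: the Morhaven District Court, the Sylen District Court — 2 in total.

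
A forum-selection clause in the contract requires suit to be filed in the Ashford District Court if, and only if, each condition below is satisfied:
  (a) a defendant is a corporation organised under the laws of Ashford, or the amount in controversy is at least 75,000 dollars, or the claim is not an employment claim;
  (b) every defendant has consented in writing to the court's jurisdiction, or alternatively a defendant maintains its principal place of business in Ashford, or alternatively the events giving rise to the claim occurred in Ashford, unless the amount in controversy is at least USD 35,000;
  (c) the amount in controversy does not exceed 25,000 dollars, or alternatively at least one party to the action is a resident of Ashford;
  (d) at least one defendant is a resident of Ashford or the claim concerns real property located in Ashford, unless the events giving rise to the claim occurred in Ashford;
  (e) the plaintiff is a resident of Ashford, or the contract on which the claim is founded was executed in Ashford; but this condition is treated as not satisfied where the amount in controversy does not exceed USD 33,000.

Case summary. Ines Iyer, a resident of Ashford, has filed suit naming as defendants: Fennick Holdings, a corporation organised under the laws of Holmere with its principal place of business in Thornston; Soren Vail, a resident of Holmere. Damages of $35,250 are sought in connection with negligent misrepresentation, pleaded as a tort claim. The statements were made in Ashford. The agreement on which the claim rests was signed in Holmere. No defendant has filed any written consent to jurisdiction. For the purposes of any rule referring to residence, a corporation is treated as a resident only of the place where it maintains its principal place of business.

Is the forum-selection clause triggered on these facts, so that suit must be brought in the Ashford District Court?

The Ashford District Court:
  (a) The claim is a tort claim, not an employment claim, so this disjunct is met. Condition met.
  (b) The operative events occurred in Ashford, so one alternative holds. Satisfied.
  (c) Ines Iyer resides in Ashford, so this disjunct is met. Condition met.
  (d) No defendant resides in Ashford (they reside in Thornston, Holmere); the claim does not concern real property — every alternative fails. But the operative events occurred in Ashford, and the 'unless' clause therefore excuses the requirement. Met.
  (e) The plaintiff resides in Ashford, so this disjunct is met. And the carve-out is inapplicable — the amount in controversy is USD 35,250, above the USD 33,000 ceiling. Met.
  → The clause applies.

Yes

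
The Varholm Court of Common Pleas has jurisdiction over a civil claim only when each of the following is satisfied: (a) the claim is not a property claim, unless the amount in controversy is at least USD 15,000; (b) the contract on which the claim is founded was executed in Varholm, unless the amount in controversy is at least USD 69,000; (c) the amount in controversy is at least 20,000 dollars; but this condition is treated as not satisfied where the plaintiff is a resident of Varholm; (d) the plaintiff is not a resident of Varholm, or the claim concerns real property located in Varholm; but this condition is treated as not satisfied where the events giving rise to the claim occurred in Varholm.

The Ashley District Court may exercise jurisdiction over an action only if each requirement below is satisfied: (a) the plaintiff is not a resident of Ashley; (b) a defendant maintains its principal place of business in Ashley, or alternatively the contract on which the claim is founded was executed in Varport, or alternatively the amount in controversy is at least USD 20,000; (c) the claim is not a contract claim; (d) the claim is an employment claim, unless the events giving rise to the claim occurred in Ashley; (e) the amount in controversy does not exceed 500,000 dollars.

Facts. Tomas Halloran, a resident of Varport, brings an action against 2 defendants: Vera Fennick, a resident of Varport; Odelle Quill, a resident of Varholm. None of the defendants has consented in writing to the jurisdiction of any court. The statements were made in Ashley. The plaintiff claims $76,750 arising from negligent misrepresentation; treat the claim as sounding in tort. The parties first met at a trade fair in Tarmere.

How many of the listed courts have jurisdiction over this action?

2

The Varholm Court of Common Pleas:
  (a) The claim is a tort claim, not a property claim. Met.
  (b) No contract (and hence no place of execution) is alleged. The proviso rescues it, though: the amount in controversy is USD 76,750, which meets the USD 69,000 floor. Met.
  (c) The amount in controversy is $76,750, which meets the USD 20,000 floor. The exception is not triggered, since the plaintiff resides in Varport, not Varholm. Satisfied.
  (d) The plaintiff resides in Varport, which is not Varholm — that alternative is enough. The exception is not triggered, since the operative events occurred in Ashley, not Varholm. Condition met.
  → All conditions met; jurisdiction exists.
The Ashley District Court:
  (a) The plaintiff resides in Varport, which is not Ashley. Met.
  (b) The amount in controversy is 76,750 dollars, which meets the $20,000 floor, so this disjunct is met. Satisfied.
  (c) The claim is a tort claim, not a contract claim. Satisfied.
  (d) The claim is a tort claim, not an employment claim. But the operative events occurred in Ashley, and the 'unless' clause therefore excuses the requirement. Satisfied.
  (e) The amount in controversy is 76,750 dollars, within the $500,000 ceiling. Condition met.
  → All conditions met; jurisdiction exists.
Courts with jurisdiction: the Varholm Court of Common Pleas, the Ashley District Court — 2 in total.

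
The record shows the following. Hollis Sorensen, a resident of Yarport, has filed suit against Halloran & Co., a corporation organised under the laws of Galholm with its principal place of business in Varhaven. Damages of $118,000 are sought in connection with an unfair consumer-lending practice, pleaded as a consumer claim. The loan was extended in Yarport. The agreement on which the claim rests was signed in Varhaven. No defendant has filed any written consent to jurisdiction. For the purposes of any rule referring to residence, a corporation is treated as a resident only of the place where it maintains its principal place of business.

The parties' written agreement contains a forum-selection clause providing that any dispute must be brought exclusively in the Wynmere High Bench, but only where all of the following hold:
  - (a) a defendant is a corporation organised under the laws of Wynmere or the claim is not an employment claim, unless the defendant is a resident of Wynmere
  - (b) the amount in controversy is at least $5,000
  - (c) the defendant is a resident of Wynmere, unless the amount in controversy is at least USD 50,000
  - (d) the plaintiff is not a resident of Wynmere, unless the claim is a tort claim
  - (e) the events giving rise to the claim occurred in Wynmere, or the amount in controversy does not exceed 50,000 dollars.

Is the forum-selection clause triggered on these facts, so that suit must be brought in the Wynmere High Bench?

The Wynmere High Bench:
  (a) The claim is a consumer claim, not an employment claim, which satisfies one of the alternatives. Met.
  (b) The amount in controversy is USD 118,000, which meets the 5,000 dollars floor. Satisfied.
  (c) The defendant resides in Varhaven, not Wynmere. The proviso rescues it, though: the amount in controversy is 118,000 dollars, which meets the $50,000 floor. Condition met.
  (d) The plaintiff resides in Yarport, which is not Wynmere. Satisfied.
  (e) The operative events occurred in Yarport, not Wynmere; the amount in controversy is USD 118,000, above the USD 50,000 ceiling — every alternative fails. Not met.
  → Forum clause is not triggered.

No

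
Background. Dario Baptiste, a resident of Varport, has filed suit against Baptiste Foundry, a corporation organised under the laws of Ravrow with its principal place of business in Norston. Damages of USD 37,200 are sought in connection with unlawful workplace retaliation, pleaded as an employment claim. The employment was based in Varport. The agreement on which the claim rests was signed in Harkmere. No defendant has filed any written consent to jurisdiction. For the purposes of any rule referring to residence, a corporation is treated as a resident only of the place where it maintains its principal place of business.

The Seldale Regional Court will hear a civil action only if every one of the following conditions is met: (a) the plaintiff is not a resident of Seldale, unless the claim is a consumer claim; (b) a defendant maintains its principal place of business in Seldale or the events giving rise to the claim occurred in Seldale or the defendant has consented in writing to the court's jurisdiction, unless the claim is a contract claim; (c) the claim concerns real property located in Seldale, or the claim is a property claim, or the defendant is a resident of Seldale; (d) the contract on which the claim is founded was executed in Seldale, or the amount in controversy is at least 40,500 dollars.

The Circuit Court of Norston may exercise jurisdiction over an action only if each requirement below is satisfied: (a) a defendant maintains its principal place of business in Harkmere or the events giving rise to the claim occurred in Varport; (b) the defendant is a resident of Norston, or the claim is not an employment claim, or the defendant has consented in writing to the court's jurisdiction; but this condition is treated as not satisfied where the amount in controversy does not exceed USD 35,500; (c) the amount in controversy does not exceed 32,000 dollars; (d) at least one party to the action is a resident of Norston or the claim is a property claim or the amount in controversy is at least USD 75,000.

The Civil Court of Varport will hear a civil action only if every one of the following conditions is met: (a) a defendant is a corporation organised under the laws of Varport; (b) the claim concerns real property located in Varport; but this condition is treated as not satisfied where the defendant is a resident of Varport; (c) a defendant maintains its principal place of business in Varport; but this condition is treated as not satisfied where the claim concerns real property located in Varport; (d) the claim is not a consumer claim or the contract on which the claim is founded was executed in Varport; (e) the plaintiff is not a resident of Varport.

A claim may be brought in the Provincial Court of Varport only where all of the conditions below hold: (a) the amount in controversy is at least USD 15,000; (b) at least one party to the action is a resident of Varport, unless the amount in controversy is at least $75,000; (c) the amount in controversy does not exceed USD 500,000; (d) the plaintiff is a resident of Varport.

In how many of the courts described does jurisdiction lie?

1

The Seldale Regional Court:
  (a) The plaintiff resides in Varport, which is not Seldale. Condition met.
  (b) The corporate defendant(s) have their principal place of business in Norston, not Seldale; the operative events occurred in Varport, not Seldale; no such written consent has been filed — no alternative holds. And the claim is an employment claim, not a contract claim, so the proviso does not save it. Condition not met.
  (c) The claim does not concern real property; the claim is an employment claim, not a property claim; the defendant resides in Norston, not Seldale — none of the alternatives is met. Not satisfied.
  (d) The contract was executed in Harkmere, not Seldale; the amount in controversy is 37,200 dollars, below the 40,500 dollars floor — every alternative fails. Fails.
  → The court lacks jurisdiction.
The Circuit Court of Norston:
  (a) The operative events occurred in Varport, so this disjunct is met. Condition met.
  (b) The defendant resides in Norston, so this disjunct is met. The carve-out does not apply: the amount in controversy is 37,200 dollars, above the USD 35,500 ceiling. Met.
  (c) The amount in controversy is USD 37,200, above the USD 32,000 ceiling. Fails.
  (d) Baptiste Foundry resides in Norston, which satisfies one of the alternatives. Condition met.
  → At least one condition fails; no jurisdiction.
The Civil Court of Varport:
  (a) The corporate defendant(s) are organised in Ravrow, not Varport. Fails.
  (b) The claim does not concern real property. Not satisfied.
  (c) The corporate defendant(s) have their principal place of business in Norston, not Varport. Fails.
  (d) The claim is an employment claim, not a consumer claim — that alternative is enough. Condition met.
  (e) The plaintiff resides in Varport. Fails.
  → Not every requirement is met — no jurisdiction.
The Provincial Court of Varport:
  (a) The amount in controversy is $37,200, which meets the $15,000 floor. Condition met.
  (b) Dario Baptiste resides in Varport. Met.
  (c) The amount in controversy is 37,200 dollars, within the $500,000 ceiling. Condition met.
  (d) The plaintiff resides in Varport. Met.
  → The court has jurisdiction.
Courts with jurisdiction: the Provincial Court of Varport — 1 in total.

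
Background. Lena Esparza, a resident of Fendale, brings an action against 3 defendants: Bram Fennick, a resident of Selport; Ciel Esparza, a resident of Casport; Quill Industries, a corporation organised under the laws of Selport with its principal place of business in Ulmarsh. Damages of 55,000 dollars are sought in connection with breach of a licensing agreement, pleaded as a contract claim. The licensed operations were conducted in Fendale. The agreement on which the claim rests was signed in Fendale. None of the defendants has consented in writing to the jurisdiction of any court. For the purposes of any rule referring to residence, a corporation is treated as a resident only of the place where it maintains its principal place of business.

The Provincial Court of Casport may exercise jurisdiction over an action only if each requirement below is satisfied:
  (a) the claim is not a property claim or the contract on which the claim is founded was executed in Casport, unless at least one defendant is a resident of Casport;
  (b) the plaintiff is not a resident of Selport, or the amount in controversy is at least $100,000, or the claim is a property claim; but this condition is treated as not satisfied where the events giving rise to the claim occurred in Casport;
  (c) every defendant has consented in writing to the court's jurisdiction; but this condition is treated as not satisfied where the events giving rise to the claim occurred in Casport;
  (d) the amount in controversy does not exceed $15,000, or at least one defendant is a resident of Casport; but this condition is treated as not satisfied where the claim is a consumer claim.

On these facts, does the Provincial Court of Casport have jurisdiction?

The Provincial Court of Casport:
  (a) The claim is a contract claim, not a property claim, so one alternative holds. Met.
  (b) The plaintiff resides in Fendale, which is not Selport, which satisfies one of the alternatives. And the carve-out is inapplicable — the operative events occurred in Fendale, not Casport. Satisfied.
  (c) No such written consent has been filed. Condition not met.
  (d) Ciel Esparza resides in Casport, so one alternative holds. And the carve-out is inapplicable — the claim is a contract claim, not a consumer claim. Satisfied.
  → The court lacks jurisdiction.

No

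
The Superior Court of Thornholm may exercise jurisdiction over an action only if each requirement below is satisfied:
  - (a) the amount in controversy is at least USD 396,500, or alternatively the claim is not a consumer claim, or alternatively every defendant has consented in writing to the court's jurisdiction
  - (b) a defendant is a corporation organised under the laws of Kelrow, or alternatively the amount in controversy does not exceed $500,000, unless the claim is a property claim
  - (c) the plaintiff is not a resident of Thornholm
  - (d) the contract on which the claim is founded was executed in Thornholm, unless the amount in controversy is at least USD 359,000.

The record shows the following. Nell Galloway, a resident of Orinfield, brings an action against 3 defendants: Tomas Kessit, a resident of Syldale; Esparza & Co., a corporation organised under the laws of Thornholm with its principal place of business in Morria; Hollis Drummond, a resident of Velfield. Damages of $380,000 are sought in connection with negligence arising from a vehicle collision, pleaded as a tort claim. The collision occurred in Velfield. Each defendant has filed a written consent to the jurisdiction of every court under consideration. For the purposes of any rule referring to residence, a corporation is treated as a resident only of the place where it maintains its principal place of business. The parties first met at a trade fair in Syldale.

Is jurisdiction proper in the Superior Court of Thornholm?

Yes

The Superior Court of Thornholm:
  (a) The claim is a tort claim, not a consumer claim, so this disjunct is met. Satisfied.
  (b) The amount in controversy is $380,000, within the USD 500,000 ceiling, so this disjunct is met. Met.
  (c) The plaintiff resides in Orinfield, which is not Thornholm. Met.
  (d) No contract (and hence no place of execution) is alleged. The proviso rescues it, though: the amount in controversy is USD 380,000, which meets the USD 359,000 floor. Satisfied.
  → The court has jurisdiction.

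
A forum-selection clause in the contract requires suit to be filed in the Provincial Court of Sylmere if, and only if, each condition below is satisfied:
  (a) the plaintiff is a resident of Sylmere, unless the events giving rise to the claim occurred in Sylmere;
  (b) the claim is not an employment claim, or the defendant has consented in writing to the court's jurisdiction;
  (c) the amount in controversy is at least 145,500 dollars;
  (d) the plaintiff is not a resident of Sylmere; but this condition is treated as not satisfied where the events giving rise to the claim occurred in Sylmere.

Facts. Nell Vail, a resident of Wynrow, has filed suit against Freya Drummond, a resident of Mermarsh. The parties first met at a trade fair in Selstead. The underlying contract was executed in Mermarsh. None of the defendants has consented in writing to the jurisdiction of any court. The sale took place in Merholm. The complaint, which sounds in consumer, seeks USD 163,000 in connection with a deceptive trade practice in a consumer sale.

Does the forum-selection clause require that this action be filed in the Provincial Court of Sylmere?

The Provincial Court of Sylmere:
  (a) The plaintiff resides in Wynrow, not Sylmere. And the operative events occurred in Merholm, not Sylmere, so the proviso does not save it. Not satisfied.
  (b) The claim is a consumer claim, not an employment claim, so one alternative holds. Met.
  (c) The amount in controversy is USD 163,000, which meets the 145,500 dollars floor. Met.
  (d) The plaintiff resides in Wynrow, which is not Sylmere. The exception is not triggered, since the operative events occurred in Merholm, not Sylmere. Condition met.
  → The clause does not apply.

No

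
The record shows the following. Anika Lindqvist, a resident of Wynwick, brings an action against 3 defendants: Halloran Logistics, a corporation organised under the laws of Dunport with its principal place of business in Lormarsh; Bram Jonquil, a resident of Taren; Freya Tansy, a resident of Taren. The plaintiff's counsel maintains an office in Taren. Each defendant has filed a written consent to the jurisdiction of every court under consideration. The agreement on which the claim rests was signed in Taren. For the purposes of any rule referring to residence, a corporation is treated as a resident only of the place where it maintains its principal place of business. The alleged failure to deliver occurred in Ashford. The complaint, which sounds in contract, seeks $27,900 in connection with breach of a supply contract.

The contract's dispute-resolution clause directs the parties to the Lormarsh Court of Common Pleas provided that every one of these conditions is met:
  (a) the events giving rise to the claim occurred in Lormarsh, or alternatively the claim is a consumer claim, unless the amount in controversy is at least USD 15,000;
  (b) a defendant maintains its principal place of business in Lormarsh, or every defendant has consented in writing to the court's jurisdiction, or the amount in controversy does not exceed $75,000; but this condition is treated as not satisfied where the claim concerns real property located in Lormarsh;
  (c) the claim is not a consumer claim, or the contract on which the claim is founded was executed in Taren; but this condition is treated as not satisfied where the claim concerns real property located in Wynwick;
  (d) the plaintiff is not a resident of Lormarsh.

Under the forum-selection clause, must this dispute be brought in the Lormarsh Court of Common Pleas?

Yes

The Lormarsh Court of Common Pleas:
  (a) The operative events occurred in Ashford, not Lormarsh; the claim is a contract claim, not a consumer claim — every alternative fails. But the amount in controversy is 27,900 dollars, which meets the USD 15,000 floor, and the 'unless' clause therefore excuses the requirement. Met.
  (b) Halloran Logistics has its principal place of business in Lormarsh, so this disjunct is met. The carve-out does not apply: the claim does not concern real property. Satisfied.
  (c) The claim is a contract claim, not a consumer claim, so one alternative holds. The exception is not triggered, since the claim does not concern real property. Met.
  (d) The plaintiff resides in Wynwick, which is not Lormarsh. Condition met.
  → Forum clause is triggered.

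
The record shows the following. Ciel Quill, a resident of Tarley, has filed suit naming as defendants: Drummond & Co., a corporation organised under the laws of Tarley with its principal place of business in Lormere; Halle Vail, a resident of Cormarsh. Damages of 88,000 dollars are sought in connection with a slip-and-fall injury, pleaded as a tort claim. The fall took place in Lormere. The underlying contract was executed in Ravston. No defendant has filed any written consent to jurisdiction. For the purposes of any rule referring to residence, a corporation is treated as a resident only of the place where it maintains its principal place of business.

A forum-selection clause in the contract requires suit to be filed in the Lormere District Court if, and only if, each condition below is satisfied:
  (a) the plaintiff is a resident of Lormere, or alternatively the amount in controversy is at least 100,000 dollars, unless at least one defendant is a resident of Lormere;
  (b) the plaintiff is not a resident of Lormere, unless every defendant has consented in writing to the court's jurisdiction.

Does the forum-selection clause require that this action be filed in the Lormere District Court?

The Lormere District Court:
  (a) The plaintiff resides in Tarley, not Lormere; the amount in controversy is 88,000 dollars, below the $100,000 floor — every alternative fails. The proviso rescues it, though: Drummond & Co. resides in Lormere. Condition met.
  (b) The plaintiff resides in Tarley, which is not Lormere. Satisfied.
  → The clause applies.

Yes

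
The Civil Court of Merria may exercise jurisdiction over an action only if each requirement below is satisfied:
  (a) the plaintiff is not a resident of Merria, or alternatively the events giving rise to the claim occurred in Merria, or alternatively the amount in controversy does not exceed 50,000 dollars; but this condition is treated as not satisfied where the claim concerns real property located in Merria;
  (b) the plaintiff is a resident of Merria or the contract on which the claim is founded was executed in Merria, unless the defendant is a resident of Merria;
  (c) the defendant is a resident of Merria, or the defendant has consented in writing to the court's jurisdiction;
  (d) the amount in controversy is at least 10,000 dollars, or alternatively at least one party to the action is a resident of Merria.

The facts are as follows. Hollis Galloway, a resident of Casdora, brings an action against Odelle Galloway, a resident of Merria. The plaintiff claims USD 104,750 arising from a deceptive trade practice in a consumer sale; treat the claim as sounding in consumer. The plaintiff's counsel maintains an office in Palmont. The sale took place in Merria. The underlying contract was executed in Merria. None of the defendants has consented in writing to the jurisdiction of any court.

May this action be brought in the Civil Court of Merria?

The Civil Court of Merria:
  (a) The plaintiff resides in Casdora, which is not Merria, which satisfies one of the alternatives. The carve-out does not apply: the claim does not concern real property. Satisfied.
  (b) The contract was executed in Merria, so this disjunct is met. Met.
  (c) The defendant resides in Merria — that alternative is enough. Condition met.
  (d) The amount in controversy is USD 104,750, which meets the 10,000 dollars floor, which satisfies one of the alternatives. Met.
  → Jurisdiction lies.

Yes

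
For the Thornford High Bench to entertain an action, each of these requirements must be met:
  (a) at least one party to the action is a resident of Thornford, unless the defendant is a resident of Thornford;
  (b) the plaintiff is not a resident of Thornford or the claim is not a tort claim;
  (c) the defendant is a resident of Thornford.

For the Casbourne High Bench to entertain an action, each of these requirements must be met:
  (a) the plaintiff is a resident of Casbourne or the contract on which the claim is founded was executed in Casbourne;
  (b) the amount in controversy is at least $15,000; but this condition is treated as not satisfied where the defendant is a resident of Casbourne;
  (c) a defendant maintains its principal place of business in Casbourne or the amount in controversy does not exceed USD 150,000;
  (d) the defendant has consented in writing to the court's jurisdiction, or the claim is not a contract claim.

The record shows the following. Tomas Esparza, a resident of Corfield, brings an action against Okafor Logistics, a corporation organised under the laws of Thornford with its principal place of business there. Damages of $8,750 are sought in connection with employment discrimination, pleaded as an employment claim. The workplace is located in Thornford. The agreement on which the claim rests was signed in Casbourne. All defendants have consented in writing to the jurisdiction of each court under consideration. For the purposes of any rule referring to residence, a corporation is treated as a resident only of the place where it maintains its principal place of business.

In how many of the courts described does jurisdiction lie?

1

The Thornford High Bench:
  (a) Okafor Logistics resides in Thornford. Met.
  (b) The plaintiff resides in Corfield, which is not Thornford, so one alternative holds. Condition met.
  (c) The defendant resides in Thornford. Met.
  → The court has jurisdiction.
The Casbourne High Bench:
  (a) The contract was executed in Casbourne, so this disjunct is met. Satisfied.
  (b) The amount in controversy is $8,750, below the $15,000 floor. Not satisfied.
  (c) The amount in controversy is $8,750, within the 150,000 dollars ceiling, so this disjunct is met. Condition met.
  (d) Every defendant has filed written consent, which satisfies one of the alternatives. Met.
  → No jurisdiction.
Courts with jurisdiction: the Thornford High Bench — 1 in total.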